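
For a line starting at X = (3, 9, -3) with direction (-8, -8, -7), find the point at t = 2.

P(t) = X + t·d
  = (3 + (-8)·2, 9 + (-8)·2, -3 + (-7)·2)
  = (3 - 16, 9 - 16, -3 - 14)
  = (-13, -7, -17)

(-13, -7, -17)


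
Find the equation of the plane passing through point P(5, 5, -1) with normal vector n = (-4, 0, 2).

The plane through P with normal n = (a, b, c) satisfies n·(r - P) = 0,
i.e. ax + by + cz = a·x₀ + b·y₀ + c·z₀.
d = (-4)·5 + 0·5 + 2·(-1)
  = -20 + 0 - 2
  = -22
Equation: -4x + 2z = -22

-4x + 2z = -22


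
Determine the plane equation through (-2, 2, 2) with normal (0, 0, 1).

The plane through P with normal n = (a, b, c) satisfies n·(r - P) = 0,
i.e. ax + by + cz = a·x₀ + b·y₀ + c·z₀.
d = 0·(-2) + 0·2 + 1·2
  = 0 + 0 + 2
  = 2
Equation: z = 2

z = 2


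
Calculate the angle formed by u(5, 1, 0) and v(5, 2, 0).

u·v = 5·5 + 1·2 + 0·0 = 25 + 2 + 0 = 27
|u| = √(5² + 1² + 0²) = √26 ≈ 5.099
|v| = √(5² + 2² + 0²) = √29 ≈ 5.385
cos θ = (u·v)/(|u||v|) = 27/(5.099·5.385) ≈ 0.9833
θ = arccos(0.9833) ≈ 10.49°

10.49°


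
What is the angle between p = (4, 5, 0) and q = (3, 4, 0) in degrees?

p·q = 4·3 + 5·4 + 0·0 = 12 + 20 + 0 = 32
|p| = √(4² + 5² + 0²) = √41 ≈ 6.403
|q| = √(3² + 4² + 0²) = √25 ≈ 5
cos θ = (p·q)/(|p||q|) = 32/(6.403·5) ≈ 0.9995
θ = arccos(0.9995) ≈ 1.79°

1.79°


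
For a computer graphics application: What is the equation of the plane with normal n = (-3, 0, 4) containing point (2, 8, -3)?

The plane through P with normal n = (a, b, c) satisfies n·(r - P) = 0,
i.e. ax + by + cz = a·x₀ + b·y₀ + c·z₀.
d = (-3)·2 + 0·8 + 4·(-3)
  = -6 + 0 - 12
  = -18
Equation: -3x + 4z = -18

-3x + 4z = -18


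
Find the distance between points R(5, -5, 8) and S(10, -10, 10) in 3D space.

d = √[(x₂-x₁)² + (y₂-y₁)² + (z₂-z₁)²]
  = √[5² + (-5)² + 2²]
  = √[25 + 25 + 4]
  = √54
  ≈ 7.348

7.348


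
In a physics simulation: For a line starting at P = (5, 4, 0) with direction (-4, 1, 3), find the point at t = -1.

P(t) = P + t·d
  = (5 + (-4)·(-1), 4 + 1·(-1), 0 + 3·(-1))
  = (5 + 4, 4 - 1, 0 - 3)
  = (9, 3, -3)

(9, 3, -3)


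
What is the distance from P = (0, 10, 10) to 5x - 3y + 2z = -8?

distance = |a·x₀ + b·y₀ + c·z₀ - d| / √(a² + b² + c²)
  = |5·0 + (-3)·10 + 2·10 - (-8)| / √(5² + (-3)² + 2²)
  = |0 - 30 + 20 + 8| / √(25 + 9 + 4)
  = |-2| / √38
  = 2 / 6.164
  ≈ 0.3244

0.3244


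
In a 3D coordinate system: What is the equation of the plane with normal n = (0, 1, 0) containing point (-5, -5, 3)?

The plane through P with normal n = (a, b, c) satisfies n·(r - P) = 0,
i.e. ax + by + cz = a·x₀ + b·y₀ + c·z₀.
d = 0·(-5) + 1·(-5) + 0·3
  = 0 - 5 + 0
  = -5
Equation: y = -5

y = -5


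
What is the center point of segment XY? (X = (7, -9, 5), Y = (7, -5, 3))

M = ((x₁+x₂)/2, (y₁+y₂)/2, (z₁+z₂)/2)
  = ((7 + 7)/2, (-9 - 5)/2, (5 + 3)/2)
  = (14/2, -14/2, 8/2)
  = (7, -7, 4)

(7, -7, 4)


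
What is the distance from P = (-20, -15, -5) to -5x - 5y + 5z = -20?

distance = |a·x₀ + b·y₀ + c·z₀ - d| / √(a² + b² + c²)
  = |(-5)·(-20) + (-5)·(-15) + 5·(-5) - (-20)| / √((-5)² + (-5)² + 5²)
  = |100 + 75 - 25 + 20| / √(25 + 25 + 25)
  = |170| / √75
  = 170 / 8.66
  ≈ 19.63

19.63


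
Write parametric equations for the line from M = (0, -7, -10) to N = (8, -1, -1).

Direction vector d = N - M = (8 + 0, -1 + 7, -1 + 10) = (8, 6, 9)
Parametric form r = M + t·d:
x = 0 + 8t, y = -7 + 6t, z = -10 + 9t

x = 0 + 8t, y = -7 + 6t, z = -10 + 9t


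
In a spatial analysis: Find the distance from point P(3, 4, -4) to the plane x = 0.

distance = |a·x₀ + b·y₀ + c·z₀ - d| / √(a² + b² + c²)
  = |1·3 + 0·4 + 0·(-4) - 0| / √(1² + 0² + 0²)
  = |3 + 0 + 0 + 0| / √(1 + 0 + 0)
  = |3| / √1
  = 3 / 1
  ≈ 3

3


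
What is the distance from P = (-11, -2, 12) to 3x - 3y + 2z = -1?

distance = |a·x₀ + b·y₀ + c·z₀ - d| / √(a² + b² + c²)
  = |3·(-11) + (-3)·(-2) + 2·12 - (-1)| / √(3² + (-3)² + 2²)
  = |-33 + 6 + 24 + 1| / √(9 + 9 + 4)
  = |-2| / √22
  = 2 / 4.69
  ≈ 0.4264

0.4264


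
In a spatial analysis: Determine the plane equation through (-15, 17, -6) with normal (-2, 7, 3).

The plane through P with normal n = (a, b, c) satisfies n·(r - P) = 0,
i.e. ax + by + cz = a·x₀ + b·y₀ + c·z₀.
d = (-2)·(-15) + 7·17 + 3·(-6)
  = 30 + 119 - 18
  = 131
Equation: -2x + 7y + 3z = 131

-2x + 7y + 3z = 131


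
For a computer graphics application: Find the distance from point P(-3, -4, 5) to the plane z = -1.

distance = |a·x₀ + b·y₀ + c·z₀ - d| / √(a² + b² + c²)
  = |0·(-3) + 0·(-4) + 1·5 - (-1)| / √(0² + 0² + 1²)
  = |0 + 0 + 5 + 1| / √(0 + 0 + 1)
  = |6| / √1
  = 6 / 1
  ≈ 6

6


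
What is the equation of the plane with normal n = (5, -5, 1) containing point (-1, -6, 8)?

The plane through P with normal n = (a, b, c) satisfies n·(r - P) = 0,
i.e. ax + by + cz = a·x₀ + b·y₀ + c·z₀.
d = 5·(-1) + (-5)·(-6) + 1·8
  = -5 + 30 + 8
  = 33
Equation: 5x - 5y + z = 33

5x - 5y + z = 33


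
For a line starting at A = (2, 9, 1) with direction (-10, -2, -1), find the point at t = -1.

P(t) = A + t·d
  = (2 + (-10)·(-1), 9 + (-2)·(-1), 1 + (-1)·(-1))
  = (2 + 10, 9 + 2, 1 + 1)
  = (12, 11, 2)

(12, 11, 2)


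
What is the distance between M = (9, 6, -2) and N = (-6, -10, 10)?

d = √[(x₂-x₁)² + (y₂-y₁)² + (z₂-z₁)²]
  = √[(-15)² + (-16)² + 12²]
  = √[225 + 256 + 144]
  = √625
  ≈ 25

25


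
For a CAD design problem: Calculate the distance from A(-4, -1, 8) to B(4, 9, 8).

d = √[(x₂-x₁)² + (y₂-y₁)² + (z₂-z₁)²]
  = √[8² + 10² + 0²]
  = √[64 + 100 + 0]
  = √164
  ≈ 12.81

12.81


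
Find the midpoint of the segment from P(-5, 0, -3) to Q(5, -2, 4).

M = ((x₁+x₂)/2, (y₁+y₂)/2, (z₁+z₂)/2)
  = ((-5 + 5)/2, (0 - 2)/2, (-3 + 4)/2)
  = (0/2, -2/2, 1/2)
  = (0, -1, 0.5)

(0, -1, 0.5)


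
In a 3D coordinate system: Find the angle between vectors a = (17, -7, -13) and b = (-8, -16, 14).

a·b = 17·(-8) + (-7)·(-16) + (-13)·14 = -136 + 112 - 182 = -206
|a| = √(17² + (-7)² + (-13)²) = √507 ≈ 22.52
|b| = √((-8)² + (-16)² + 14²) = √516 ≈ 22.72
cos θ = (a·b)/(|a||b|) = -206/(22.52·22.72) ≈ -0.4028
θ = arccos(-0.4028) ≈ 113.8°

113.8°


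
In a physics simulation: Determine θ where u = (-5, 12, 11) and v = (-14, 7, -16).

u·v = (-5)·(-14) + 12·7 + 11·(-16) = 70 + 84 - 176 = -22
|u| = √((-5)² + 12² + 11²) = √290 ≈ 17.03
|v| = √((-14)² + 7² + (-16)²) = √501 ≈ 22.38
cos θ = (u·v)/(|u||v|) = -22/(17.03·22.38) ≈ -0.05772
θ = arccos(-0.05772) ≈ 93.31°

93.31°


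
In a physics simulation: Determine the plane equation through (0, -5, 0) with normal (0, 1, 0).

The plane through P with normal n = (a, b, c) satisfies n·(r - P) = 0,
i.e. ax + by + cz = a·x₀ + b·y₀ + c·z₀.
d = 0·0 + 1·(-5) + 0·0
  = 0 - 5 + 0
  = -5
Equation: y = -5

y = -5


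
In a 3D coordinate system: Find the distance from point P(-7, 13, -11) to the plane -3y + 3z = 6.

distance = |a·x₀ + b·y₀ + c·z₀ - d| / √(a² + b² + c²)
  = |0·(-7) + (-3)·13 + 3·(-11) - 6| / √(0² + (-3)² + 3²)
  = |0 - 39 - 33 - 6| / √(0 + 9 + 9)
  = |-78| / √18
  = 78 / 4.243
  ≈ 18.38

18.38


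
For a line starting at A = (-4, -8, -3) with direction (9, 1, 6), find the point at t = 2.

P(t) = A + t·d
  = (-4 + 9·2, -8 + 1·2, -3 + 6·2)
  = (-4 + 18, -8 + 2, -3 + 12)
  = (14, -6, 9)

(14, -6, 9)


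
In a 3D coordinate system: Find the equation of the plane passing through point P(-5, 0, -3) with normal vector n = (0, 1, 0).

The plane through P with normal n = (a, b, c) satisfies n·(r - P) = 0,
i.e. ax + by + cz = a·x₀ + b·y₀ + c·z₀.
d = 0·(-5) + 1·0 + 0·(-3)
  = 0 + 0 + 0
  = 0
Equation: y = 0

y = 0


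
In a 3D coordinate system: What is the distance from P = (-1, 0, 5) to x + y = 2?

distance = |a·x₀ + b·y₀ + c·z₀ - d| / √(a² + b² + c²)
  = |1·(-1) + 1·0 + 0·5 - 2| / √(1² + 1² + 0²)
  = |-1 + 0 + 0 - 2| / √(1 + 1 + 0)
  = |-3| / √2
  = 3 / 1.414
  ≈ 2.121

2.121


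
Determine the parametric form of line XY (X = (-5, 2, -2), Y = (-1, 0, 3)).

Direction vector d = Y - X = (-1 + 5, 0 - 2, 3 + 2) = (4, -2, 5)
Parametric form r = X + t·d:
x = -5 + 4t, y = 2 - 2t, z = -2 + 5t

x = -5 + 4t, y = 2 - 2t, z = -2 + 5t


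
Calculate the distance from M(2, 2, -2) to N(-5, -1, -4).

d = √[(x₂-x₁)² + (y₂-y₁)² + (z₂-z₁)²]
  = √[(-7)² + (-3)² + (-2)²]
  = √[49 + 9 + 4]
  = √62
  ≈ 7.874

7.874


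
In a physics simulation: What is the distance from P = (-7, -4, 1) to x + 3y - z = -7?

distance = |a·x₀ + b·y₀ + c·z₀ - d| / √(a² + b² + c²)
  = |1·(-7) + 3·(-4) + (-1)·1 - (-7)| / √(1² + 3² + (-1)²)
  = |-7 - 12 - 1 + 7| / √(1 + 9 + 1)
  = |-13| / √11
  = 13 / 3.317
  ≈ 3.92

3.92


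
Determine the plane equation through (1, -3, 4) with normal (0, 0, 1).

The plane through P with normal n = (a, b, c) satisfies n·(r - P) = 0,
i.e. ax + by + cz = a·x₀ + b·y₀ + c·z₀.
d = 0·1 + 0·(-3) + 1·4
  = 0 + 0 + 4
  = 4
Equation: z = 4

z = 4


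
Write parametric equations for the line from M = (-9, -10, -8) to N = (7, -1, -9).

Direction vector d = N - M = (7 + 9, -1 + 10, -9 + 8) = (16, 9, -1)
Parametric form r = M + t·d:
x = -9 + 16t, y = -10 + 9t, z = -8 - t

x = -9 + 16t, y = -10 + 9t, z = -8 - t


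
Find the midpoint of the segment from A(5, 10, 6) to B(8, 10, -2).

M = ((x₁+x₂)/2, (y₁+y₂)/2, (z₁+z₂)/2)
  = ((5 + 8)/2, (10 + 10)/2, (6 - 2)/2)
  = (13/2, 20/2, 4/2)
  = (6.5, 10, 2)

(6.5, 10, 2)


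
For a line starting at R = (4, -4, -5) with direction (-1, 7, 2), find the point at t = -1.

P(t) = R + t·d
  = (4 + (-1)·(-1), -4 + 7·(-1), -5 + 2·(-1))
  = (4 + 1, -4 - 7, -5 - 2)
  = (5, -11, -7)

(5, -11, -7)


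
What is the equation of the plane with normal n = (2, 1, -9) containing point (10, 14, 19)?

The plane through P with normal n = (a, b, c) satisfies n·(r - P) = 0,
i.e. ax + by + cz = a·x₀ + b·y₀ + c·z₀.
d = 2·10 + 1·14 + (-9)·19
  = 20 + 14 - 171
  = -137
Equation: 2x + y - 9z = -137

2x + y - 9z = -137


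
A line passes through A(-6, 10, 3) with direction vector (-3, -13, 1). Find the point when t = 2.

P(t) = A + t·d
  = (-6 + (-3)·2, 10 + (-13)·2, 3 + 1·2)
  = (-6 - 6, 10 - 26, 3 + 2)
  = (-12, -16, 5)

(-12, -16, 5)


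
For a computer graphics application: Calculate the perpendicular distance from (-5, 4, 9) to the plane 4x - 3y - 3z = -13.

distance = |a·x₀ + b·y₀ + c·z₀ - d| / √(a² + b² + c²)
  = |4·(-5) + (-3)·4 + (-3)·9 - (-13)| / √(4² + (-3)² + (-3)²)
  = |-20 - 12 - 27 + 13| / √(16 + 9 + 9)
  = |-46| / √34
  = 46 / 5.831
  ≈ 7.889

7.889


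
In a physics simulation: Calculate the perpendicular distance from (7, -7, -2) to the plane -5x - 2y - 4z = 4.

distance = |a·x₀ + b·y₀ + c·z₀ - d| / √(a² + b² + c²)
  = |(-5)·7 + (-2)·(-7) + (-4)·(-2) - 4| / √((-5)² + (-2)² + (-4)²)
  = |-35 + 14 + 8 - 4| / √(25 + 4 + 16)
  = |-17| / √45
  = 17 / 6.708
  ≈ 2.534

2.534


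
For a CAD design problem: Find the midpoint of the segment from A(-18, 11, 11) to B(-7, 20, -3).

M = ((x₁+x₂)/2, (y₁+y₂)/2, (z₁+z₂)/2)
  = ((-18 - 7)/2, (11 + 20)/2, (11 - 3)/2)
  = (-25/2, 31/2, 8/2)
  = (-12.5, 15.5, 4)

(-12.5, 15.5, 4)


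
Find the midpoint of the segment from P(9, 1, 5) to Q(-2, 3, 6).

M = ((x₁+x₂)/2, (y₁+y₂)/2, (z₁+z₂)/2)
  = ((9 - 2)/2, (1 + 3)/2, (5 + 6)/2)
  = (7/2, 4/2, 11/2)
  = (3.5, 2, 5.5)

(3.5, 2, 5.5)


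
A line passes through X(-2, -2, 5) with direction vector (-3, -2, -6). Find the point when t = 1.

P(t) = X + t·d
  = (-2 + (-3)·1, -2 + (-2)·1, 5 + (-6)·1)
  = (-2 - 3, -2 - 2, 5 - 6)
  = (-5, -4, -1)

(-5, -4, -1)


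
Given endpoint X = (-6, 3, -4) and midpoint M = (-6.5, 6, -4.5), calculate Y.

Y = 2M - X
  = (2·(-6.5) - (-6), 2·6 - 3, 2·(-4.5) - (-4))
  = (-13 + 6, 12 - 3, -9 + 4)
  = (-7, 9, -5)

(-7, 9, -5)


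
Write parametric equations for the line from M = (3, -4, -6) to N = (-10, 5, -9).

Direction vector d = N - M = (-10 - 3, 5 + 4, -9 + 6) = (-13, 9, -3)
Parametric form r = M + t·d:
x = 3 - 13t, y = -4 + 9t, z = -6 - 3t

x = 3 - 13t, y = -4 + 9t, z = -6 - 3t


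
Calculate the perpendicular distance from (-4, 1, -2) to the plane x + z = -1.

distance = |a·x₀ + b·y₀ + c·z₀ - d| / √(a² + b² + c²)
  = |1·(-4) + 0·1 + 1·(-2) - (-1)| / √(1² + 0² + 1²)
  = |-4 + 0 - 2 + 1| / √(1 + 0 + 1)
  = |-5| / √2
  = 5 / 1.414
  ≈ 3.536

3.536


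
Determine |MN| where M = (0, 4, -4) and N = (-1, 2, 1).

d = √[(x₂-x₁)² + (y₂-y₁)² + (z₂-z₁)²]
  = √[(-1)² + (-2)² + 5²]
  = √[1 + 4 + 25]
  = √30
  ≈ 5.477

5.477


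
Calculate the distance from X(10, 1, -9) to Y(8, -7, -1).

d = √[(x₂-x₁)² + (y₂-y₁)² + (z₂-z₁)²]
  = √[(-2)² + (-8)² + 8²]
  = √[4 + 64 + 64]
  = √132
  ≈ 11.49

11.49


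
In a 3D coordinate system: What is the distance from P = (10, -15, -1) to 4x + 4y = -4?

distance = |a·x₀ + b·y₀ + c·z₀ - d| / √(a² + b² + c²)
  = |4·10 + 4·(-15) + 0·(-1) - (-4)| / √(4² + 4² + 0²)
  = |40 - 60 + 0 + 4| / √(16 + 16 + 0)
  = |-16| / √32
  = 16 / 5.657
  ≈ 2.828

2.828


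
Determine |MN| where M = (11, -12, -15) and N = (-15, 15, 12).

d = √[(x₂-x₁)² + (y₂-y₁)² + (z₂-z₁)²]
  = √[(-26)² + 27² + 27²]
  = √[676 + 729 + 729]
  = √2134
  ≈ 46.2

46.2


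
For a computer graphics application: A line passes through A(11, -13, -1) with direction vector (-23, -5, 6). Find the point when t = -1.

P(t) = A + t·d
  = (11 + (-23)·(-1), -13 + (-5)·(-1), -1 + 6·(-1))
  = (11 + 23, -13 + 5, -1 - 6)
  = (34, -8, -7)

(34, -8, -7)


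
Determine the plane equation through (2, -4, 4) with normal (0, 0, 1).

The plane through P with normal n = (a, b, c) satisfies n·(r - P) = 0,
i.e. ax + by + cz = a·x₀ + b·y₀ + c·z₀.
d = 0·2 + 0·(-4) + 1·4
  = 0 + 0 + 4
  = 4
Equation: z = 4

z = 4


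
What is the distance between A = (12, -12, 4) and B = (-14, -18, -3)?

d = √[(x₂-x₁)² + (y₂-y₁)² + (z₂-z₁)²]
  = √[(-26)² + (-6)² + (-7)²]
  = √[676 + 36 + 49]
  = √761
  ≈ 27.59

27.59


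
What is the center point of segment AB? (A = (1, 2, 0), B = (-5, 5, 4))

M = ((x₁+x₂)/2, (y₁+y₂)/2, (z₁+z₂)/2)
  = ((1 - 5)/2, (2 + 5)/2, (0 + 4)/2)
  = (-4/2, 7/2, 4/2)
  = (-2, 3.5, 2)

(-2, 3.5, 2)


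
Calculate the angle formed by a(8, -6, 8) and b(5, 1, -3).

a·b = 8·5 + (-6)·1 + 8·(-3) = 40 - 6 - 24 = 10
|a| = √(8² + (-6)² + 8²) = √164 ≈ 12.81
|b| = √(5² + 1² + (-3)²) = √35 ≈ 5.916
cos θ = (a·b)/(|a||b|) = 10/(12.81·5.916) ≈ 0.132
θ = arccos(0.132) ≈ 82.42°

82.42°


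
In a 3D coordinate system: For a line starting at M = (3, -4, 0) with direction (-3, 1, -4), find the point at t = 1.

P(t) = M + t·d
  = (3 + (-3)·1, -4 + 1·1, 0 + (-4)·1)
  = (3 - 3, -4 + 1, 0 - 4)
  = (0, -3, -4)

(0, -3, -4)


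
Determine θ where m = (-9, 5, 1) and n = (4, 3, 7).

m·n = (-9)·4 + 5·3 + 1·7 = -36 + 15 + 7 = -14
|m| = √((-9)² + 5² + 1²) = √107 ≈ 10.34
|n| = √(4² + 3² + 7²) = √74 ≈ 8.602
cos θ = (m·n)/(|m||n|) = -14/(10.34·8.602) ≈ -0.1573
θ = arccos(-0.1573) ≈ 99.05°

99.05°


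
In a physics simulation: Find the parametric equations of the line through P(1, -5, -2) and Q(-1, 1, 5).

Direction vector d = Q - P = (-1 - 1, 1 + 5, 5 + 2) = (-2, 6, 7)
Parametric form r = P + t·d:
x = 1 - 2t, y = -5 + 6t, z = -2 + 7t

x = 1 - 2t, y = -5 + 6t, z = -2 + 7t


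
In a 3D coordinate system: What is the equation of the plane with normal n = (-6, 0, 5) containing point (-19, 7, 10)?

The plane through P with normal n = (a, b, c) satisfies n·(r - P) = 0,
i.e. ax + by + cz = a·x₀ + b·y₀ + c·z₀.
d = (-6)·(-19) + 0·7 + 5·10
  = 114 + 0 + 50
  = 164
Equation: -6x + 5z = 164

-6x + 5z = 164


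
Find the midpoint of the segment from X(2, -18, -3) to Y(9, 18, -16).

M = ((x₁+x₂)/2, (y₁+y₂)/2, (z₁+z₂)/2)
  = ((2 + 9)/2, (-18 + 18)/2, (-3 - 16)/2)
  = (11/2, 0/2, -19/2)
  = (5.5, 0, -9.5)

(5.5, 0, -9.5)


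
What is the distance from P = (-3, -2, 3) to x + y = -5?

distance = |a·x₀ + b·y₀ + c·z₀ - d| / √(a² + b² + c²)
  = |1·(-3) + 1·(-2) + 0·3 - (-5)| / √(1² + 1² + 0²)
  = |-3 - 2 + 0 + 5| / √(1 + 1 + 0)
  = |0| / √2
  = 0 / 1.414
  ≈ 0

0


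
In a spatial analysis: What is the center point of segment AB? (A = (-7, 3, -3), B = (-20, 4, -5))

M = ((x₁+x₂)/2, (y₁+y₂)/2, (z₁+z₂)/2)
  = ((-7 - 20)/2, (3 + 4)/2, (-3 - 5)/2)
  = (-27/2, 7/2, -8/2)
  = (-13.5, 3.5, -4)

(-13.5, 3.5, -4)


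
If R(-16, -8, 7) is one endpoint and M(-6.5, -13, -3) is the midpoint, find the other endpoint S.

S = 2M - R
  = (2·(-6.5) - (-16), 2·(-13) - (-8), 2·(-3) - 7)
  = (-13 + 16, -26 + 8, -6 - 7)
  = (3, -18, -13)

(3, -18, -13)


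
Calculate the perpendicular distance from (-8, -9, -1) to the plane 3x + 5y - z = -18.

distance = |a·x₀ + b·y₀ + c·z₀ - d| / √(a² + b² + c²)
  = |3·(-8) + 5·(-9) + (-1)·(-1) - (-18)| / √(3² + 5² + (-1)²)
  = |-24 - 45 + 1 + 18| / √(9 + 25 + 1)
  = |-50| / √35
  = 50 / 5.916
  ≈ 8.452

8.452


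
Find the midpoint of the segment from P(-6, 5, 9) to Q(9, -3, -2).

M = ((x₁+x₂)/2, (y₁+y₂)/2, (z₁+z₂)/2)
  = ((-6 + 9)/2, (5 - 3)/2, (9 - 2)/2)
  = (3/2, 2/2, 7/2)
  = (1.5, 1, 3.5)

(1.5, 1, 3.5)


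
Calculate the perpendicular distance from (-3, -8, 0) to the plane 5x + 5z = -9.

distance = |a·x₀ + b·y₀ + c·z₀ - d| / √(a² + b² + c²)
  = |5·(-3) + 0·(-8) + 5·0 - (-9)| / √(5² + 0² + 5²)
  = |-15 + 0 + 0 + 9| / √(25 + 0 + 25)
  = |-6| / √50
  = 6 / 7.071
  ≈ 0.8485

0.8485


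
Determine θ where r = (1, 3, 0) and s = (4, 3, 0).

r·s = 1·4 + 3·3 + 0·0 = 4 + 9 + 0 = 13
|r| = √(1² + 3² + 0²) = √10 ≈ 3.162
|s| = √(4² + 3² + 0²) = √25 ≈ 5
cos θ = (r·s)/(|r||s|) = 13/(3.162·5) ≈ 0.8222
θ = arccos(0.8222) ≈ 34.7°

34.7°


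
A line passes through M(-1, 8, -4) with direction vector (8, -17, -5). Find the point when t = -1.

P(t) = M + t·d
  = (-1 + 8·(-1), 8 + (-17)·(-1), -4 + (-5)·(-1))
  = (-1 - 8, 8 + 17, -4 + 5)
  = (-9, 25, 1)

(-9, 25, 1)


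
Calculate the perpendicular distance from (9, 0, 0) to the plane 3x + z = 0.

distance = |a·x₀ + b·y₀ + c·z₀ - d| / √(a² + b² + c²)
  = |3·9 + 0·0 + 1·0 - 0| / √(3² + 0² + 1²)
  = |27 + 0 + 0 + 0| / √(9 + 0 + 1)
  = |27| / √10
  = 27 / 3.162
  ≈ 8.538

8.538


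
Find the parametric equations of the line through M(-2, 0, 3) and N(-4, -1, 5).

Direction vector d = N - M = (-4 + 2, -1 + 0, 5 - 3) = (-2, -1, 2)
Parametric form r = M + t·d:
x = -2 - 2t, y = 0 - t, z = 3 + 2t

x = -2 - 2t, y = 0 - t, z = 3 + 2t


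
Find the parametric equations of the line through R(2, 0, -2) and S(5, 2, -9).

Direction vector d = S - R = (5 - 2, 2 + 0, -9 + 2) = (3, 2, -7)
Parametric form r = R + t·d:
x = 2 + 3t, y = 0 + 2t, z = -2 - 7t

x = 2 + 3t, y = 0 + 2t, z = -2 - 7t


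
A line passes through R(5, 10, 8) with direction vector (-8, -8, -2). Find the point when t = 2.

P(t) = R + t·d
  = (5 + (-8)·2, 10 + (-8)·2, 8 + (-2)·2)
  = (5 - 16, 10 - 16, 8 - 4)
  = (-11, -6, 4)

(-11, -6, 4)


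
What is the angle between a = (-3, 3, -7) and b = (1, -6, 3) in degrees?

a·b = (-3)·1 + 3·(-6) + (-7)·3 = -3 - 18 - 21 = -42
|a| = √((-3)² + 3² + (-7)²) = √67 ≈ 8.185
|b| = √(1² + (-6)² + 3²) = √46 ≈ 6.782
cos θ = (a·b)/(|a||b|) = -42/(8.185·6.782) ≈ -0.7565
θ = arccos(-0.7565) ≈ 139.2°

139.2°


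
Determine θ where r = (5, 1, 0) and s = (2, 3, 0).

r·s = 5·2 + 1·3 + 0·0 = 10 + 3 + 0 = 13
|r| = √(5² + 1² + 0²) = √26 ≈ 5.099
|s| = √(2² + 3² + 0²) = √13 ≈ 3.606
cos θ = (r·s)/(|r||s|) = 13/(5.099·3.606) ≈ 0.7071
θ = arccos(0.7071) ≈ 45°

45°


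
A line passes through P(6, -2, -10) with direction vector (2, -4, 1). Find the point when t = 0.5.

P(t) = P + t·d
  = (6 + 2·0.5, -2 + (-4)·0.5, -10 + 1·0.5)
  = (6 + 1, -2 - 2, -10 + 0.5)
  = (7, -4, -9.5)

(7, -4, -9.5)


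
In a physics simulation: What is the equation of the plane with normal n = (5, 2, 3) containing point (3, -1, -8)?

The plane through P with normal n = (a, b, c) satisfies n·(r - P) = 0,
i.e. ax + by + cz = a·x₀ + b·y₀ + c·z₀.
d = 5·3 + 2·(-1) + 3·(-8)
  = 15 - 2 - 24
  = -11
Equation: 5x + 2y + 3z = -11

5x + 2y + 3z = -11


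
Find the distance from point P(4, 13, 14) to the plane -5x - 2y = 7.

distance = |a·x₀ + b·y₀ + c·z₀ - d| / √(a² + b² + c²)
  = |(-5)·4 + (-2)·13 + 0·14 - 7| / √((-5)² + (-2)² + 0²)
  = |-20 - 26 + 0 - 7| / √(25 + 4 + 0)
  = |-53| / √29
  = 53 / 5.385
  ≈ 9.842

9.842


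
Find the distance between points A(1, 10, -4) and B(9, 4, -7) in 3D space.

d = √[(x₂-x₁)² + (y₂-y₁)² + (z₂-z₁)²]
  = √[8² + (-6)² + (-3)²]
  = √[64 + 36 + 9]
  = √109
  ≈ 10.44

10.44


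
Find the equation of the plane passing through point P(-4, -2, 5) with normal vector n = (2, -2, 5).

The plane through P with normal n = (a, b, c) satisfies n·(r - P) = 0,
i.e. ax + by + cz = a·x₀ + b·y₀ + c·z₀.
d = 2·(-4) + (-2)·(-2) + 5·5
  = -8 + 4 + 25
  = 21
Equation: 2x - 2y + 5z = 21

2x - 2y + 5z = 21


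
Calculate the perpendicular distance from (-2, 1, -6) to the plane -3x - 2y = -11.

distance = |a·x₀ + b·y₀ + c·z₀ - d| / √(a² + b² + c²)
  = |(-3)·(-2) + (-2)·1 + 0·(-6) - (-11)| / √((-3)² + (-2)² + 0²)
  = |6 - 2 + 0 + 11| / √(9 + 4 + 0)
  = |15| / √13
  = 15 / 3.606
  ≈ 4.16

4.16


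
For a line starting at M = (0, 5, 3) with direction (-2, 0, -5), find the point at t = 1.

P(t) = M + t·d
  = (0 + (-2)·1, 5 + 0·1, 3 + (-5)·1)
  = (0 - 2, 5 + 0, 3 - 5)
  = (-2, 5, -2)

(-2, 5, -2)


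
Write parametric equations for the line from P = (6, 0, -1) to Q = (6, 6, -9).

Direction vector d = Q - P = (6 - 6, 6 + 0, -9 + 1) = (0, 6, -8)
Parametric form r = P + t·d:
x = 6, y = 0 + 6t, z = -1 - 8t

x = 6, y = 0 + 6t, z = -1 - 8t


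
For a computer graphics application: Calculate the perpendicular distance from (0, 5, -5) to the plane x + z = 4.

distance = |a·x₀ + b·y₀ + c·z₀ - d| / √(a² + b² + c²)
  = |1·0 + 0·5 + 1·(-5) - 4| / √(1² + 0² + 1²)
  = |0 + 0 - 5 - 4| / √(1 + 0 + 1)
  = |-9| / √2
  = 9 / 1.414
  ≈ 6.364

6.364


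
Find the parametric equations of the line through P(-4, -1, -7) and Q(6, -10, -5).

Direction vector d = Q - P = (6 + 4, -10 + 1, -5 + 7) = (10, -9, 2)
Parametric form r = P + t·d:
x = -4 + 10t, y = -1 - 9t, z = -7 + 2t

x = -4 + 10t, y = -1 - 9t, z = -7 + 2t


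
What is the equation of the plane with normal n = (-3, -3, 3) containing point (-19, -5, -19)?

The plane through P with normal n = (a, b, c) satisfies n·(r - P) = 0,
i.e. ax + by + cz = a·x₀ + b·y₀ + c·z₀.
d = (-3)·(-19) + (-3)·(-5) + 3·(-19)
  = 57 + 15 - 57
  = 15
Equation: -3x - 3y + 3z = 15

-3x - 3y + 3z = 15


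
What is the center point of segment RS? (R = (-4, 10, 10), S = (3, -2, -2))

M = ((x₁+x₂)/2, (y₁+y₂)/2, (z₁+z₂)/2)
  = ((-4 + 3)/2, (10 - 2)/2, (10 - 2)/2)
  = (-1/2, 8/2, 8/2)
  = (-0.5, 4, 4)

(-0.5, 4, 4)


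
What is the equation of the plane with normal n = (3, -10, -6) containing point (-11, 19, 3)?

The plane through P with normal n = (a, b, c) satisfies n·(r - P) = 0,
i.e. ax + by + cz = a·x₀ + b·y₀ + c·z₀.
d = 3·(-11) + (-10)·19 + (-6)·3
  = -33 - 190 - 18
  = -241
Equation: 3x - 10y - 6z = -241

3x - 10y - 6z = -241


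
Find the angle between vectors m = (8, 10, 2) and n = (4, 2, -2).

m·n = 8·4 + 10·2 + 2·(-2) = 32 + 20 - 4 = 48
|m| = √(8² + 10² + 2²) = √168 ≈ 12.96
|n| = √(4² + 2² + (-2)²) = √24 ≈ 4.899
cos θ = (m·n)/(|m||n|) = 48/(12.96·4.899) ≈ 0.7559
θ = arccos(0.7559) ≈ 40.89°

40.89°


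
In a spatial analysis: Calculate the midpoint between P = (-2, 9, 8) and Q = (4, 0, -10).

M = ((x₁+x₂)/2, (y₁+y₂)/2, (z₁+z₂)/2)
  = ((-2 + 4)/2, (9 + 0)/2, (8 - 10)/2)
  = (2/2, 9/2, -2/2)
  = (1, 4.5, -1)

(1, 4.5, -1)


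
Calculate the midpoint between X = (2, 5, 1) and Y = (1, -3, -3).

M = ((x₁+x₂)/2, (y₁+y₂)/2, (z₁+z₂)/2)
  = ((2 + 1)/2, (5 - 3)/2, (1 - 3)/2)
  = (3/2, 2/2, -2/2)
  = (1.5, 1, -1)

(1.5, 1, -1)


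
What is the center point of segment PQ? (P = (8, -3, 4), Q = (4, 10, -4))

M = ((x₁+x₂)/2, (y₁+y₂)/2, (z₁+z₂)/2)
  = ((8 + 4)/2, (-3 + 10)/2, (4 - 4)/2)
  = (12/2, 7/2, 0/2)
  = (6, 3.5, 0)

(6, 3.5, 0)


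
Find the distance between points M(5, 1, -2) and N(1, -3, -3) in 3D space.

d = √[(x₂-x₁)² + (y₂-y₁)² + (z₂-z₁)²]
  = √[(-4)² + (-4)² + (-1)²]
  = √[16 + 16 + 1]
  = √33
  ≈ 5.745

5.745


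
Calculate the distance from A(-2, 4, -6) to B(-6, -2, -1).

d = √[(x₂-x₁)² + (y₂-y₁)² + (z₂-z₁)²]
  = √[(-4)² + (-6)² + 5²]
  = √[16 + 36 + 25]
  = √77
  ≈ 8.775

8.775


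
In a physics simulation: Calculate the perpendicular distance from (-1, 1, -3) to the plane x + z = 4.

distance = |a·x₀ + b·y₀ + c·z₀ - d| / √(a² + b² + c²)
  = |1·(-1) + 0·1 + 1·(-3) - 4| / √(1² + 0² + 1²)
  = |-1 + 0 - 3 - 4| / √(1 + 0 + 1)
  = |-8| / √2
  = 8 / 1.414
  ≈ 5.657

5.657


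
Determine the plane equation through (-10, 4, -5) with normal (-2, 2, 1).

The plane through P with normal n = (a, b, c) satisfies n·(r - P) = 0,
i.e. ax + by + cz = a·x₀ + b·y₀ + c·z₀.
d = (-2)·(-10) + 2·4 + 1·(-5)
  = 20 + 8 - 5
  = 23
Equation: -2x + 2y + z = 23

-2x + 2y + z = 23


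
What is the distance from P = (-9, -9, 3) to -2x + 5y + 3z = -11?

distance = |a·x₀ + b·y₀ + c·z₀ - d| / √(a² + b² + c²)
  = |(-2)·(-9) + 5·(-9) + 3·3 - (-11)| / √((-2)² + 5² + 3²)
  = |18 - 45 + 9 + 11| / √(4 + 25 + 9)
  = |-7| / √38
  = 7 / 6.164
  ≈ 1.136

1.136


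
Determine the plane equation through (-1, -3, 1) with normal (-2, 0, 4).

The plane through P with normal n = (a, b, c) satisfies n·(r - P) = 0,
i.e. ax + by + cz = a·x₀ + b·y₀ + c·z₀.
d = (-2)·(-1) + 0·(-3) + 4·1
  = 2 + 0 + 4
  = 6
Equation: -2x + 4z = 6

-2x + 4z = 6


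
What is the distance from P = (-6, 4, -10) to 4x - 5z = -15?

distance = |a·x₀ + b·y₀ + c·z₀ - d| / √(a² + b² + c²)
  = |4·(-6) + 0·4 + (-5)·(-10) - (-15)| / √(4² + 0² + (-5)²)
  = |-24 + 0 + 50 + 15| / √(16 + 0 + 25)
  = |41| / √41
  = 41 / 6.403
  ≈ 6.403

6.403


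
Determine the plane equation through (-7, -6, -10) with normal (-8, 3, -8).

The plane through P with normal n = (a, b, c) satisfies n·(r - P) = 0,
i.e. ax + by + cz = a·x₀ + b·y₀ + c·z₀.
d = (-8)·(-7) + 3·(-6) + (-8)·(-10)
  = 56 - 18 + 80
  = 118
Equation: -8x + 3y - 8z = 118

-8x + 3y - 8z = 118


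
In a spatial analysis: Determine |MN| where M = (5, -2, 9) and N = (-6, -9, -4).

d = √[(x₂-x₁)² + (y₂-y₁)² + (z₂-z₁)²]
  = √[(-11)² + (-7)² + (-13)²]
  = √[121 + 49 + 169]
  = √339
  ≈ 18.41

18.41


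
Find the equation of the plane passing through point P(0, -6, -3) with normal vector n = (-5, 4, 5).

The plane through P with normal n = (a, b, c) satisfies n·(r - P) = 0,
i.e. ax + by + cz = a·x₀ + b·y₀ + c·z₀.
d = (-5)·0 + 4·(-6) + 5·(-3)
  = 0 - 24 - 15
  = -39
Equation: -5x + 4y + 5z = -39

-5x + 4y + 5z = -39


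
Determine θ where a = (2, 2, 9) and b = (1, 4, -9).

a·b = 2·1 + 2·4 + 9·(-9) = 2 + 8 - 81 = -71
|a| = √(2² + 2² + 9²) = √89 ≈ 9.434
|b| = √(1² + 4² + (-9)²) = √98 ≈ 9.899
cos θ = (a·b)/(|a||b|) = -71/(9.434·9.899) ≈ -0.7602
θ = arccos(-0.7602) ≈ 139.5°

139.5°


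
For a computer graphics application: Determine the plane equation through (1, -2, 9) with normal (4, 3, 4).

The plane through P with normal n = (a, b, c) satisfies n·(r - P) = 0,
i.e. ax + by + cz = a·x₀ + b·y₀ + c·z₀.
d = 4·1 + 3·(-2) + 4·9
  = 4 - 6 + 36
  = 34
Equation: 4x + 3y + 4z = 34

4x + 3y + 4z = 34


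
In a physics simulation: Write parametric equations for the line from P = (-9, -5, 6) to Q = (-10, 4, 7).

Direction vector d = Q - P = (-10 + 9, 4 + 5, 7 - 6) = (-1, 9, 1)
Parametric form r = P + t·d:
x = -9 - t, y = -5 + 9t, z = 6 + t

x = -9 - t, y = -5 + 9t, z = 6 + t


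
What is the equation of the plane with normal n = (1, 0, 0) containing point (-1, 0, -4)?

The plane through P with normal n = (a, b, c) satisfies n·(r - P) = 0,
i.e. ax + by + cz = a·x₀ + b·y₀ + c·z₀.
d = 1·(-1) + 0·0 + 0·(-4)
  = -1 + 0 + 0
  = -1
Equation: x = -1

x = -1


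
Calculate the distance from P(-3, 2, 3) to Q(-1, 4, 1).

d = √[(x₂-x₁)² + (y₂-y₁)² + (z₂-z₁)²]
  = √[2² + 2² + (-2)²]
  = √[4 + 4 + 4]
  = √12
  ≈ 3.464

3.464


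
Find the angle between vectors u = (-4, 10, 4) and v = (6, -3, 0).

u·v = (-4)·6 + 10·(-3) + 4·0 = -24 - 30 + 0 = -54
|u| = √((-4)² + 10² + 4²) = √132 ≈ 11.49
|v| = √(6² + (-3)² + 0²) = √45 ≈ 6.708
cos θ = (u·v)/(|u||v|) = -54/(11.49·6.708) ≈ -0.7006
θ = arccos(-0.7006) ≈ 134.5°

134.5°


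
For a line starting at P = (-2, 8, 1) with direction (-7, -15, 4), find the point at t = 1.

P(t) = P + t·d
  = (-2 + (-7)·1, 8 + (-15)·1, 1 + 4·1)
  = (-2 - 7, 8 - 15, 1 + 4)
  = (-9, -7, 5)

(-9, -7, 5)


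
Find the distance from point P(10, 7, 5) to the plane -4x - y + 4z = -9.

distance = |a·x₀ + b·y₀ + c·z₀ - d| / √(a² + b² + c²)
  = |(-4)·10 + (-1)·7 + 4·5 - (-9)| / √((-4)² + (-1)² + 4²)
  = |-40 - 7 + 20 + 9| / √(16 + 1 + 16)
  = |-18| / √33
  = 18 / 5.745
  ≈ 3.133

3.133


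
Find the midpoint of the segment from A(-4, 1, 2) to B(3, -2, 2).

M = ((x₁+x₂)/2, (y₁+y₂)/2, (z₁+z₂)/2)
  = ((-4 + 3)/2, (1 - 2)/2, (2 + 2)/2)
  = (-1/2, -1/2, 4/2)
  = (-0.5, -0.5, 2)

(-0.5, -0.5, 2)


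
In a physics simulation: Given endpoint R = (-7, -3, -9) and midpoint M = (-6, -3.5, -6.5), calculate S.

S = 2M - R
  = (2·(-6) - (-7), 2·(-3.5) - (-3), 2·(-6.5) - (-9))
  = (-12 + 7, -7 + 3, -13 + 9)
  = (-5, -4, -4)

(-5, -4, -4)


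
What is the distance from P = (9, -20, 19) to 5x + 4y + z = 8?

distance = |a·x₀ + b·y₀ + c·z₀ - d| / √(a² + b² + c²)
  = |5·9 + 4·(-20) + 1·19 - 8| / √(5² + 4² + 1²)
  = |45 - 80 + 19 - 8| / √(25 + 16 + 1)
  = |-24| / √42
  = 24 / 6.481
  ≈ 3.703

3.703


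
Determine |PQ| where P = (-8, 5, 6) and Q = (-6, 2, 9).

d = √[(x₂-x₁)² + (y₂-y₁)² + (z₂-z₁)²]
  = √[2² + (-3)² + 3²]
  = √[4 + 9 + 9]
  = √22
  ≈ 4.69

4.69


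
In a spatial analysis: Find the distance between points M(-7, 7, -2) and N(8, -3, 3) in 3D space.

d = √[(x₂-x₁)² + (y₂-y₁)² + (z₂-z₁)²]
  = √[15² + (-10)² + 5²]
  = √[225 + 100 + 25]
  = √350
  ≈ 18.71

18.71


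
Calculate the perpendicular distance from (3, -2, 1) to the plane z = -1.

distance = |a·x₀ + b·y₀ + c·z₀ - d| / √(a² + b² + c²)
  = |0·3 + 0·(-2) + 1·1 - (-1)| / √(0² + 0² + 1²)
  = |0 + 0 + 1 + 1| / √(0 + 0 + 1)
  = |2| / √1
  = 2 / 1
  ≈ 2

2


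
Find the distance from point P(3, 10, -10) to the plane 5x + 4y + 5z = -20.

distance = |a·x₀ + b·y₀ + c·z₀ - d| / √(a² + b² + c²)
  = |5·3 + 4·10 + 5·(-10) - (-20)| / √(5² + 4² + 5²)
  = |15 + 40 - 50 + 20| / √(25 + 16 + 25)
  = |25| / √66
  = 25 / 8.124
  ≈ 3.077

3.077


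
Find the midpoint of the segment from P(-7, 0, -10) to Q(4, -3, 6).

M = ((x₁+x₂)/2, (y₁+y₂)/2, (z₁+z₂)/2)
  = ((-7 + 4)/2, (0 - 3)/2, (-10 + 6)/2)
  = (-3/2, -3/2, -4/2)
  = (-1.5, -1.5, -2)

(-1.5, -1.5, -2)


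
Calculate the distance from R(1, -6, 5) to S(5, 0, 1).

d = √[(x₂-x₁)² + (y₂-y₁)² + (z₂-z₁)²]
  = √[4² + 6² + (-4)²]
  = √[16 + 36 + 16]
  = √68
  ≈ 8.246

8.246


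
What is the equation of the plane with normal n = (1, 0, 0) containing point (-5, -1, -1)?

The plane through P with normal n = (a, b, c) satisfies n·(r - P) = 0,
i.e. ax + by + cz = a·x₀ + b·y₀ + c·z₀.
d = 1·(-5) + 0·(-1) + 0·(-1)
  = -5 + 0 + 0
  = -5
Equation: x = -5

x = -5


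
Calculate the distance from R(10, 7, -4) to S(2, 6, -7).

d = √[(x₂-x₁)² + (y₂-y₁)² + (z₂-z₁)²]
  = √[(-8)² + (-1)² + (-3)²]
  = √[64 + 1 + 9]
  = √74
  ≈ 8.602

8.602


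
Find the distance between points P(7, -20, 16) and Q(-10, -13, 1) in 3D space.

d = √[(x₂-x₁)² + (y₂-y₁)² + (z₂-z₁)²]
  = √[(-17)² + 7² + (-15)²]
  = √[289 + 49 + 225]
  = √563
  ≈ 23.73

23.73


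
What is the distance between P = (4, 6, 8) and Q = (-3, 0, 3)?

d = √[(x₂-x₁)² + (y₂-y₁)² + (z₂-z₁)²]
  = √[(-7)² + (-6)² + (-5)²]
  = √[49 + 36 + 25]
  = √110
  ≈ 10.49

10.49


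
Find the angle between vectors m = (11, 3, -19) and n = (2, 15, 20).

m·n = 11·2 + 3·15 + (-19)·20 = 22 + 45 - 380 = -313
|m| = √(11² + 3² + (-19)²) = √491 ≈ 22.16
|n| = √(2² + 15² + 20²) = √629 ≈ 25.08
cos θ = (m·n)/(|m||n|) = -313/(22.16·25.08) ≈ -0.5632
θ = arccos(-0.5632) ≈ 124.3°

124.3°


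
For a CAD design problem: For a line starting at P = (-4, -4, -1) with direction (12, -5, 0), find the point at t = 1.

P(t) = P + t·d
  = (-4 + 12·1, -4 + (-5)·1, -1 + 0·1)
  = (-4 + 12, -4 - 5, -1 + 0)
  = (8, -9, -1)

(8, -9, -1)


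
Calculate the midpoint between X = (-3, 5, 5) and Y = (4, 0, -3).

M = ((x₁+x₂)/2, (y₁+y₂)/2, (z₁+z₂)/2)
  = ((-3 + 4)/2, (5 + 0)/2, (5 - 3)/2)
  = (1/2, 5/2, 2/2)
  = (0.5, 2.5, 1)

(0.5, 2.5, 1)


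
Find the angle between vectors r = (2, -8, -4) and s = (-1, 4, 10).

r·s = 2·(-1) + (-8)·4 + (-4)·10 = -2 - 32 - 40 = -74
|r| = √(2² + (-8)² + (-4)²) = √84 ≈ 9.165
|s| = √((-1)² + 4² + 10²) = √117 ≈ 10.82
cos θ = (r·s)/(|r||s|) = -74/(9.165·10.82) ≈ -0.7464
θ = arccos(-0.7464) ≈ 138.3°

138.3°


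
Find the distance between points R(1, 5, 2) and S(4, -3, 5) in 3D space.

d = √[(x₂-x₁)² + (y₂-y₁)² + (z₂-z₁)²]
  = √[3² + (-8)² + 3²]
  = √[9 + 64 + 9]
  = √82
  ≈ 9.055

9.055


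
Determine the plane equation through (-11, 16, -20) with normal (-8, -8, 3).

The plane through P with normal n = (a, b, c) satisfies n·(r - P) = 0,
i.e. ax + by + cz = a·x₀ + b·y₀ + c·z₀.
d = (-8)·(-11) + (-8)·16 + 3·(-20)
  = 88 - 128 - 60
  = -100
Equation: -8x - 8y + 3z = -100

-8x - 8y + 3z = -100


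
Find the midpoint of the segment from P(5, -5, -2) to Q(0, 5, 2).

M = ((x₁+x₂)/2, (y₁+y₂)/2, (z₁+z₂)/2)
  = ((5 + 0)/2, (-5 + 5)/2, (-2 + 2)/2)
  = (5/2, 0/2, 0/2)
  = (2.5, 0, 0)

(2.5, 0, 0)


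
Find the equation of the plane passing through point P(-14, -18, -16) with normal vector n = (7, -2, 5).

The plane through P with normal n = (a, b, c) satisfies n·(r - P) = 0,
i.e. ax + by + cz = a·x₀ + b·y₀ + c·z₀.
d = 7·(-14) + (-2)·(-18) + 5·(-16)
  = -98 + 36 - 80
  = -142
Equation: 7x - 2y + 5z = -142

7x - 2y + 5z = -142


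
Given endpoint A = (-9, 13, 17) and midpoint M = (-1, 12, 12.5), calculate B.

B = 2M - A
  = (2·(-1) - (-9), 2·12 - 13, 2·12.5 - 17)
  = (-2 + 9, 24 - 13, 25 - 17)
  = (7, 11, 8)

(7, 11, 8)


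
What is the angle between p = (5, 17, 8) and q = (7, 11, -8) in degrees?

p·q = 5·7 + 17·11 + 8·(-8) = 35 + 187 - 64 = 158
|p| = √(5² + 17² + 8²) = √378 ≈ 19.44
|q| = √(7² + 11² + (-8)²) = √234 ≈ 15.3
cos θ = (p·q)/(|p||q|) = 158/(19.44·15.3) ≈ 0.5313
θ = arccos(0.5313) ≈ 57.91°

57.91°


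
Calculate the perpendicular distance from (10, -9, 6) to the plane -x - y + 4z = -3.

distance = |a·x₀ + b·y₀ + c·z₀ - d| / √(a² + b² + c²)
  = |(-1)·10 + (-1)·(-9) + 4·6 - (-3)| / √((-1)² + (-1)² + 4²)
  = |-10 + 9 + 24 + 3| / √(1 + 1 + 16)
  = |26| / √18
  = 26 / 4.243
  ≈ 6.128

6.128


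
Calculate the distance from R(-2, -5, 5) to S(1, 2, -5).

d = √[(x₂-x₁)² + (y₂-y₁)² + (z₂-z₁)²]
  = √[3² + 7² + (-10)²]
  = √[9 + 49 + 100]
  = √158
  ≈ 12.57

12.57


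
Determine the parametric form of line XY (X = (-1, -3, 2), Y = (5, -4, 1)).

Direction vector d = Y - X = (5 + 1, -4 + 3, 1 - 2) = (6, -1, -1)
Parametric form r = X + t·d:
x = -1 + 6t, y = -3 - t, z = 2 - t

x = -1 + 6t, y = -3 - t, z = 2 - t


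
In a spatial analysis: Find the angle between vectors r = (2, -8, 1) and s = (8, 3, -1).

r·s = 2·8 + (-8)·3 + 1·(-1) = 16 - 24 - 1 = -9
|r| = √(2² + (-8)² + 1²) = √69 ≈ 8.307
|s| = √(8² + 3² + (-1)²) = √74 ≈ 8.602
cos θ = (r·s)/(|r||s|) = -9/(8.307·8.602) ≈ -0.126
θ = arccos(-0.126) ≈ 97.24°

97.24°


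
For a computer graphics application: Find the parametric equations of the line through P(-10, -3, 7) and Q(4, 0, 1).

Direction vector d = Q - P = (4 + 10, 0 + 3, 1 - 7) = (14, 3, -6)
Parametric form r = P + t·d:
x = -10 + 14t, y = -3 + 3t, z = 7 - 6t

x = -10 + 14t, y = -3 + 3t, z = 7 - 6t


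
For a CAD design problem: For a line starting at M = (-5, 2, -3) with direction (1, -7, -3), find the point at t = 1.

P(t) = M + t·d
  = (-5 + 1·1, 2 + (-7)·1, -3 + (-3)·1)
  = (-5 + 1, 2 - 7, -3 - 3)
  = (-4, -5, -6)

(-4, -5, -6)


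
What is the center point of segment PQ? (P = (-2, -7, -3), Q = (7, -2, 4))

M = ((x₁+x₂)/2, (y₁+y₂)/2, (z₁+z₂)/2)
  = ((-2 + 7)/2, (-7 - 2)/2, (-3 + 4)/2)
  = (5/2, -9/2, 1/2)
  = (2.5, -4.5, 0.5)

(2.5, -4.5, 0.5)


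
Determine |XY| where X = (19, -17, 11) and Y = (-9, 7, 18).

d = √[(x₂-x₁)² + (y₂-y₁)² + (z₂-z₁)²]
  = √[(-28)² + 24² + 7²]
  = √[784 + 576 + 49]
  = √1409
  ≈ 37.54

37.54


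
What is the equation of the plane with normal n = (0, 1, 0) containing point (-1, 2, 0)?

The plane through P with normal n = (a, b, c) satisfies n·(r - P) = 0,
i.e. ax + by + cz = a·x₀ + b·y₀ + c·z₀.
d = 0·(-1) + 1·2 + 0·0
  = 0 + 2 + 0
  = 2
Equation: y = 2

y = 2


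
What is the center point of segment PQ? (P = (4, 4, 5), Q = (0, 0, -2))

M = ((x₁+x₂)/2, (y₁+y₂)/2, (z₁+z₂)/2)
  = ((4 + 0)/2, (4 + 0)/2, (5 - 2)/2)
  = (4/2, 4/2, 3/2)
  = (2, 2, 1.5)

(2, 2, 1.5)


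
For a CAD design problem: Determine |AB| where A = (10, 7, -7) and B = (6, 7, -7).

d = √[(x₂-x₁)² + (y₂-y₁)² + (z₂-z₁)²]
  = √[(-4)² + 0² + 0²]
  = √[16 + 0 + 0]
  = √16
  ≈ 4

4


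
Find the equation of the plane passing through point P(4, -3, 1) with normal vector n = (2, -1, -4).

The plane through P with normal n = (a, b, c) satisfies n·(r - P) = 0,
i.e. ax + by + cz = a·x₀ + b·y₀ + c·z₀.
d = 2·4 + (-1)·(-3) + (-4)·1
  = 8 + 3 - 4
  = 7
Equation: 2x - y - 4z = 7

2x - y - 4z = 7


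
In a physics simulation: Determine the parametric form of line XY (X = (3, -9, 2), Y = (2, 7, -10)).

Direction vector d = Y - X = (2 - 3, 7 + 9, -10 - 2) = (-1, 16, -12)
Parametric form r = X + t·d:
x = 3 - t, y = -9 + 16t, z = 2 - 12t

x = 3 - t, y = -9 + 16t, z = 2 - 12t


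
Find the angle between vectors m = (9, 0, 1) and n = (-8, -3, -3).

m·n = 9·(-8) + 0·(-3) + 1·(-3) = -72 + 0 - 3 = -75
|m| = √(9² + 0² + 1²) = √82 ≈ 9.055
|n| = √((-8)² + (-3)² + (-3)²) = √82 ≈ 9.055
cos θ = (m·n)/(|m||n|) = -75/(9.055·9.055) ≈ -0.9146
θ = arccos(-0.9146) ≈ 156.2°

156.2°
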